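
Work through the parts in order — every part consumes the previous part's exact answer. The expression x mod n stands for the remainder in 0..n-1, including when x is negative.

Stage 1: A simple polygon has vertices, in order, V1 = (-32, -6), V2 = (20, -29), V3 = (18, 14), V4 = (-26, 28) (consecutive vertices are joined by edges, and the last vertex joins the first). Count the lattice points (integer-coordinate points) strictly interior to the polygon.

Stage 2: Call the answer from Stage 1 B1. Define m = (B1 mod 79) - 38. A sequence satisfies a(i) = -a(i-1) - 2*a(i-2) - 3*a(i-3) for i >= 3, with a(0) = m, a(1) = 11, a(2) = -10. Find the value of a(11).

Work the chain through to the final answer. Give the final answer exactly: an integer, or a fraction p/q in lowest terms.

-2601

Stage 1: cross terms: (-32*-29 - 20*-6)=1048, (20*14 - 18*-29)=802, (18*28 - -26*14)=868, (-26*-6 - -32*28)=1052; twice the area = |3770| = 3770; area = 1885; boundary points = 1 + 1 + 2 + 2 = 6; strictly interior points = area - boundary/2 + 1 = 1883; answer 1883
Stage 2: B1 = 1883; m = 28; a(3) = -1*(-10) - 2*(11) - 3*(28) = -96; iterating: a(3)=-96, a(4)=83, a(5)=139, a(6)=-17, a(7)=-510, a(8)=127, a(9)=944, a(10)=332, a(11)=-2601; answer -2601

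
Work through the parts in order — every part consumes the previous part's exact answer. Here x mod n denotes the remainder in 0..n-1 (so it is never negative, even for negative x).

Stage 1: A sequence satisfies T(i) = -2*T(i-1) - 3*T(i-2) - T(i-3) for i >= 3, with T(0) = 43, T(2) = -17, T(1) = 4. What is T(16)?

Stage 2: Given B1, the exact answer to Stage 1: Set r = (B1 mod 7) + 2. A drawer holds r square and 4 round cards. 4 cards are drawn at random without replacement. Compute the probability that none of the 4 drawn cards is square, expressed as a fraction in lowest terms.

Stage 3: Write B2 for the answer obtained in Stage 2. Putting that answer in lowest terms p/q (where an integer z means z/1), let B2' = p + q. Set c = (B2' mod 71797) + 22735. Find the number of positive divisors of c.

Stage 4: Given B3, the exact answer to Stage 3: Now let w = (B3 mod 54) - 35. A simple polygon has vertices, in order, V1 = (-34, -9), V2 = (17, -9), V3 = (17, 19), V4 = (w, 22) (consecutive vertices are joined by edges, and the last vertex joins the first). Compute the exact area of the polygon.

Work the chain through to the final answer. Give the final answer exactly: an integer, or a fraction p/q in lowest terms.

2925/2

Stage 1: T(3) = -2*(-17) - 3*(4) - 1*(43) = -21; iterating: T(3)=-21, T(4)=89, T(5)=-98, T(6)=-50, T(7)=305, T(8)=-362, T(9)=-141, T(10)=1063, T(11)=-1341, T(12)=-366, T(13)=3692, T(14)=-4945, T(15)=-820, T(16)=12783; answer 12783
Stage 2: B1 = 12783; r = 3; total draws C(7,4) = 35; favorable C(4,4) = 1; P = 1/35; answer 1/35
Stage 3: B2 = 1/35; threaded value p + q = 36; c = 22771; 22771 = 7 * 3253; number of divisors = (1+1) * (1+1) = 4; answer 4
Stage 4: B3 = 4; w = -31; cross terms: (-34*-9 - 17*-9)=459, (17*19 - 17*-9)=476, (17*22 - -31*19)=963, (-31*-9 - -34*22)=1027; twice the area = |2925| = 2925; area = 2925/2; answer 2925/2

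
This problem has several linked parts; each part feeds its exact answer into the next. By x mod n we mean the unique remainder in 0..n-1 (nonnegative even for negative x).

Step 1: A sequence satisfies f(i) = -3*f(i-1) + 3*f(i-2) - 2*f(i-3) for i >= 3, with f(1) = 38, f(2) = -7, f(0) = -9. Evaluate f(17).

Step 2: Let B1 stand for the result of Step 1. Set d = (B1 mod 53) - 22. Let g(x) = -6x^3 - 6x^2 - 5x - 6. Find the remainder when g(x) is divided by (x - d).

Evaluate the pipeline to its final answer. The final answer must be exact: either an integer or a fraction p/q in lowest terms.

-97631

Step 1: f(3) = -3*(-7) + 3*(38) - 2*(-9) = 153; iterating: f(3)=153, f(4)=-556, f(5)=2141, f(6)=-8397, f(7)=32726, f(8)=-127651, f(9)=497925, f(10)=-1942180, f(11)=7575617, f(12)=-29549241, f(13)=115258934, f(14)=-449575759, f(15)=1753602561, f(16)=-6840052828, f(17)=26680117685; answer 26680117685
Step 2: B1 = 26680117685; d = 25; remainder = value at the root: -6*(25)^3 - 6*(25)^2 - 5*(25)^1 - 6 = (-93750) + (-3750) + (-125) + (-6) = -97631; answer -97631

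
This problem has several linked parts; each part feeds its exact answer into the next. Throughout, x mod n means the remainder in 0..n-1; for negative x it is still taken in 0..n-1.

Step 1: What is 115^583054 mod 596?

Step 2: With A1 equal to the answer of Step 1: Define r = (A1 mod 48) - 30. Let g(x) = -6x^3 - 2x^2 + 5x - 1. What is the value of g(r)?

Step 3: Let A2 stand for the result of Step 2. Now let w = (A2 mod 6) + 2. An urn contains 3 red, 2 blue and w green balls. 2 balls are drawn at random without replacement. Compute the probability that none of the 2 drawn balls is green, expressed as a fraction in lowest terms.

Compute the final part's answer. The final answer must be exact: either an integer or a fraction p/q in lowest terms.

5/18

Step 1: squarings mod 596: 115^1=115, 115^2=113, 115^4=253, 115^8=237, 115^16=145, 115^32=165, 115^64=405, 115^128=125, 115^256=129, 115^512=549, 115^1024=421, 115^2048=229, 115^4096=589, 115^8192=49, 115^16384=17, 115^32768=289, 115^65536=81, 115^131072=5, 115^262144=25, 115^524288=29; 115^583054 = 115^2 * 115^4 * 115^8 * 115^128 * 115^256 * 115^1024 * 115^8192 * 115^16384 * 115^32768 * 115^524288 = 61 (mod 596); answer 61
Step 2: A1 = 61; r = -17; -6*(-17)^3 - 2*(-17)^2 + 5*(-17)^1 - 1 = (29478) + (-578) + (-85) + (-1) = 28814; answer 28814
Step 3: A2 = 28814; w = 4; total draws C(9,2) = 36; favorable C(5,2) = 10; P = 5/18; answer 5/18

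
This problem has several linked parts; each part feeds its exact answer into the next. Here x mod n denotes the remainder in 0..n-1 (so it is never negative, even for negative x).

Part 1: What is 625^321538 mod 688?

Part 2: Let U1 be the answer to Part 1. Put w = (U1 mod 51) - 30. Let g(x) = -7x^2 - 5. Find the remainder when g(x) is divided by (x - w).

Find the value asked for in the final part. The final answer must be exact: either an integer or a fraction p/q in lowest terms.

-2532

Part 1: squarings mod 688: 625^1=625, 625^2=529, 625^4=513, 625^8=353, 625^16=81, 625^32=369, 625^64=625, 625^128=529, 625^256=513, 625^512=353, 625^1024=81, 625^2048=369, 625^4096=625, 625^8192=529, 625^16384=513, 625^32768=353, 625^65536=81, 625^131072=369, 625^262144=625; 625^321538 = 625^2 * 625^2048 * 625^8192 * 625^16384 * 625^32768 * 625^262144 = 49 (mod 688); answer 49
Part 2: U1 = 49; w = 19; remainder = value at the root: -7*(19)^2 - 5 = (-2527) + (-5) = -2532; answer -2532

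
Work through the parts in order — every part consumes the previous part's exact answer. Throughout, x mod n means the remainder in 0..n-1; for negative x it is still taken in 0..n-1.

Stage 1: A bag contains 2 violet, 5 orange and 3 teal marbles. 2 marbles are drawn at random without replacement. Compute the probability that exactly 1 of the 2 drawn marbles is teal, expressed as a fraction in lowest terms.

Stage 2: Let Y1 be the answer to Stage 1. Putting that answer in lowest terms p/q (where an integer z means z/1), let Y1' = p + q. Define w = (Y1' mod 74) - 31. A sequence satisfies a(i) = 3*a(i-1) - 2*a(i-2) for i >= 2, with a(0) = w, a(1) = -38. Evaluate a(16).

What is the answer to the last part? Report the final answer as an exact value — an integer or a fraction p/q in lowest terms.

-1900524

Stage 1: total draws C(10,2) = 45; favorable C(3,1)*C(7,1) = 21; P = 7/15; answer 7/15
Stage 2: Y1 = 7/15; threaded value p + q = 22; w = -9; a(2) = 3*(-38) - 2*(-9) = -96; iterating: a(2)=-96, a(3)=-212, a(4)=-444, a(5)=-908, a(6)=-1836, a(7)=-3692, a(8)=-7404, a(9)=-14828, a(10)=-29676, a(11)=-59372, a(12)=-118764, a(13)=-237548, a(14)=-475116, a(15)=-950252, a(16)=-1900524; answer -1900524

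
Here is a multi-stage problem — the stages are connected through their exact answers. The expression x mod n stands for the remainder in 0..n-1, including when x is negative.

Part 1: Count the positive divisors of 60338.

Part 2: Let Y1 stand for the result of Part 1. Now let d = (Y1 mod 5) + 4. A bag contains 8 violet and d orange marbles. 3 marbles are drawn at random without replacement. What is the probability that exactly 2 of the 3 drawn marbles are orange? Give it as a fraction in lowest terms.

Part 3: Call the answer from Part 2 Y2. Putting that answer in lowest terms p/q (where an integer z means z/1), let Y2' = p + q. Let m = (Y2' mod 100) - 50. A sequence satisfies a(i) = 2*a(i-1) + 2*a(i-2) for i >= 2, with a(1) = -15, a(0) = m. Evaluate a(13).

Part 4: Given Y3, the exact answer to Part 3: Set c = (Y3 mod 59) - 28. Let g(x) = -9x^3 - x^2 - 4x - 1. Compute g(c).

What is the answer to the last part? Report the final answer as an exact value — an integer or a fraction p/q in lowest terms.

Part 1: 60338 = 2 * 30169; number of divisors = (1+1) * (1+1) = 4; answer 4
Part 2: Y1 = 4; d = 8; total draws C(16,3) = 560; favorable C(8,2)*C(8,1) = 224; P = 2/5; answer 2/5
Part 3: Y2 = 2/5; threaded value p + q = 7; m = -43; a(2) = 2*(-15) + 2*(-43) = -116; iterating: a(2)=-116, a(3)=-262, a(4)=-756, a(5)=-2036, a(6)=-5584, a(7)=-15240, a(8)=-41648, a(9)=-113776, a(10)=-310848, a(11)=-849248, a(12)=-2320192, a(13)=-6338880; answer -6338880
Part 4: Y3 = -6338880; c = -7; -9*(-7)^3 - 1*(-7)^2 - 4*(-7)^1 - 1 = (3087) + (-49) + (28) + (-1) = 3065; answer 3065

3065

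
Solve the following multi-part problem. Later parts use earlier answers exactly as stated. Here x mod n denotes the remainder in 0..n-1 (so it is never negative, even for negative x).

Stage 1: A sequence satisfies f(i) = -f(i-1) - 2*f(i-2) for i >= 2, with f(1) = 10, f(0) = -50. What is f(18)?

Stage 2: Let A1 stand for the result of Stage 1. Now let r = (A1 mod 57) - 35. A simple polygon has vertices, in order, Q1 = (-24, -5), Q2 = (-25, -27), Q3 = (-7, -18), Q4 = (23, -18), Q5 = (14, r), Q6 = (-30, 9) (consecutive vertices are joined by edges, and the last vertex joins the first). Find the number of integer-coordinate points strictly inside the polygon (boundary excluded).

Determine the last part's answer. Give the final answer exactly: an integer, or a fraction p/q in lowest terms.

Stage 1: f(2) = -1*(10) - 2*(-50) = 90; iterating: f(2)=90, f(3)=-110, f(4)=-70, f(5)=290, f(6)=-150, f(7)=-430, f(8)=730, f(9)=130, f(10)=-1590, f(11)=1330, f(12)=1850, f(13)=-4510, f(14)=810, f(15)=8210, f(16)=-9830, f(17)=-6590, f(18)=26250; answer 26250
Stage 2: A1 = 26250; r = -5; cross terms: (-24*-27 - -25*-5)=523, (-25*-18 - -7*-27)=261, (-7*-18 - 23*-18)=540, (23*-5 - 14*-18)=137, (14*9 - -30*-5)=-24, (-30*-5 - -24*9)=366; twice the area = |1803| = 1803; area = 1803/2; boundary points = 1 + 9 + 30 + 1 + 2 + 2 = 45; strictly interior points = area - boundary/2 + 1 = 880; answer 880

880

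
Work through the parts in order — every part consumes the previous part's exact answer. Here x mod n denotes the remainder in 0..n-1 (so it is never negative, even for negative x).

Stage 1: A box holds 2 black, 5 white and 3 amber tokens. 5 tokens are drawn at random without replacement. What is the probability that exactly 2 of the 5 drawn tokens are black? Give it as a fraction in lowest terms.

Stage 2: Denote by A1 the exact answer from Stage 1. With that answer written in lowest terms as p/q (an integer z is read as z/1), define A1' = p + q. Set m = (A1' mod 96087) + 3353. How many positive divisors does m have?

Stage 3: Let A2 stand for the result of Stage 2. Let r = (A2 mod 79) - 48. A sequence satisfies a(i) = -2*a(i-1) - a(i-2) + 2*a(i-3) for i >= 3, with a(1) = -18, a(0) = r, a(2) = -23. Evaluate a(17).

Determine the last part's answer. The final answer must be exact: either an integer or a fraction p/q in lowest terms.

-5958

Stage 1: total draws C(10,5) = 252; favorable C(2,2)*C(8,3) = 56; P = 2/9; answer 2/9
Stage 2: A1 = 2/9; threaded value p + q = 11; m = 3364; 3364 = 2^2 * 29^2; number of divisors = (2+1) * (2+1) = 9; answer 9
Stage 3: A2 = 9; r = -39; a(3) = -2*(-23) - 1*(-18) + 2*(-39) = -14; iterating: a(3)=-14, a(4)=15, a(5)=-62, a(6)=81, a(7)=-70, a(8)=-65, a(9)=362, a(10)=-799, a(11)=1106, a(12)=-689, a(13)=-1326, a(14)=5553, a(15)=-11158, a(16)=14111, a(17)=-5958; answer -5958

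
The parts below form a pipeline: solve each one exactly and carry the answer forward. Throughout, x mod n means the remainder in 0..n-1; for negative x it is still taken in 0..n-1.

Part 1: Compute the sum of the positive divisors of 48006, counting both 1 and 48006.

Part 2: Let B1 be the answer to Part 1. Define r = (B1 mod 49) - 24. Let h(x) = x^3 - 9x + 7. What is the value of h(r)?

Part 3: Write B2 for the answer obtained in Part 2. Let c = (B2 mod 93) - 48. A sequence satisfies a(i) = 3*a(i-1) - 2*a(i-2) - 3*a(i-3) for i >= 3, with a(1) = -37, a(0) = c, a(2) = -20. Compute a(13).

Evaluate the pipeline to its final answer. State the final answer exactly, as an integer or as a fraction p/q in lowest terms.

-246055

Part 1: 48006 = 2 * 3^3 * 7 * 127; sigma = (1 + 2) * (1 + 3 + 9 + 27) * (1 + 7) * (1 + 127) = 3 * 40 * 8 * 128 = 122880; answer 122880
Part 2: B1 = 122880; r = 13; 1*(13)^3 - 9*(13)^1 + 7 = (2197) + (-117) + (7) = 2087; answer 2087
Part 3: B2 = 2087; c = -7; a(3) = 3*(-20) - 2*(-37) - 3*(-7) = 35; iterating: a(3)=35, a(4)=256, a(5)=758, a(6)=1657, a(7)=2687, a(8)=2473, a(9)=-2926, a(10)=-21785, a(11)=-66922, a(12)=-148418, a(13)=-246055; answer -246055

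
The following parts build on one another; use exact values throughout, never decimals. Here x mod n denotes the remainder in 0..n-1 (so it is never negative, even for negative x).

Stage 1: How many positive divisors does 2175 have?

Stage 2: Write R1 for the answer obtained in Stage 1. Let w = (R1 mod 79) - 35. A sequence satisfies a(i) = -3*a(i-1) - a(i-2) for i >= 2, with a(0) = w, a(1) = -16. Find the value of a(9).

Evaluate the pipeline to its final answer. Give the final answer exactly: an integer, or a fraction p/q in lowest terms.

-64045

Stage 1: 2175 = 3 * 5^2 * 29; number of divisors = (1+1) * (2+1) * (1+1) = 12; answer 12
Stage 2: R1 = 12; w = -23; a(2) = -3*(-16) - 1*(-23) = 71; iterating: a(2)=71, a(3)=-197, a(4)=520, a(5)=-1363, a(6)=3569, a(7)=-9344, a(8)=24463, a(9)=-64045; answer -64045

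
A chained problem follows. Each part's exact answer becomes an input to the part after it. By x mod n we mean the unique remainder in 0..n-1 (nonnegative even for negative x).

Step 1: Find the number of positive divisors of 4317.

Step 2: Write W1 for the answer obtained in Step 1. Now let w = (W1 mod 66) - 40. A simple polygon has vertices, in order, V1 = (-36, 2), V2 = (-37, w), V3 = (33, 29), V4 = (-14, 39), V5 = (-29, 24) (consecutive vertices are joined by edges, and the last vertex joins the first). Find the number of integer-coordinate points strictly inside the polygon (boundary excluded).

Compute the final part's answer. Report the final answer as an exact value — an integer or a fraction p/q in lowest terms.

2379

Step 1: 4317 = 3 * 1439; number of divisors = (1+1) * (1+1) = 4; answer 4
Step 2: W1 = 4; w = -36; cross terms: (-36*-36 - -37*2)=1370, (-37*29 - 33*-36)=115, (33*39 - -14*29)=1693, (-14*24 - -29*39)=795, (-29*2 - -36*24)=806; twice the area = |4779| = 4779; area = 4779/2; boundary points = 1 + 5 + 1 + 15 + 1 = 23; strictly interior points = area - boundary/2 + 1 = 2379; answer 2379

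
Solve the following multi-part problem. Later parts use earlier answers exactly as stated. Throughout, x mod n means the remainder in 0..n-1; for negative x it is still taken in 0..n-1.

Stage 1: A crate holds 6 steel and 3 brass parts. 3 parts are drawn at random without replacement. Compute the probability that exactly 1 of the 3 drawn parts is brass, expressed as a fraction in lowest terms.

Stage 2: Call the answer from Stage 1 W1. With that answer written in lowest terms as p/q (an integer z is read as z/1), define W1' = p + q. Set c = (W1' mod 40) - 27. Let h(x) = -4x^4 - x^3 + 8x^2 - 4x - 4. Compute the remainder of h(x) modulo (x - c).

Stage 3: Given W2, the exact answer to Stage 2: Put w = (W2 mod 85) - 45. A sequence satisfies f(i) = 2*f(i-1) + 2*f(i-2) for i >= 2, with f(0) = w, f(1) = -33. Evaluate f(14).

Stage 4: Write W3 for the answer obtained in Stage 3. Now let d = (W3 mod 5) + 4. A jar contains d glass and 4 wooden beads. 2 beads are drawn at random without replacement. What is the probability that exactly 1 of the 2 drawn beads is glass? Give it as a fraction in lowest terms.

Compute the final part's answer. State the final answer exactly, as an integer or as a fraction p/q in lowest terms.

5/9

Stage 1: total draws C(9,3) = 84; favorable C(3,1)*C(6,2) = 45; P = 15/28; answer 15/28
Stage 2: W1 = 15/28; threaded value p + q = 43; c = -24; remainder = value at the root: -4*(-24)^4 - 1*(-24)^3 + 8*(-24)^2 - 4*(-24)^1 - 4 = (-1327104) + (13824) + (4608) + (96) + (-4) = -1308580; answer -1308580
Stage 3: W2 = -1308580; w = 35; f(2) = 2*(-33) + 2*(35) = 4; iterating: f(2)=4, f(3)=-58, f(4)=-108, f(5)=-332, f(6)=-880, f(7)=-2424, f(8)=-6608, f(9)=-18064, f(10)=-49344, f(11)=-134816, f(12)=-368320, f(13)=-1006272, f(14)=-2749184; answer -2749184
Stage 4: W3 = -2749184; d = 5; total draws C(9,2) = 36; favorable C(5,1)*C(4,1) = 20; P = 5/9; answer 5/9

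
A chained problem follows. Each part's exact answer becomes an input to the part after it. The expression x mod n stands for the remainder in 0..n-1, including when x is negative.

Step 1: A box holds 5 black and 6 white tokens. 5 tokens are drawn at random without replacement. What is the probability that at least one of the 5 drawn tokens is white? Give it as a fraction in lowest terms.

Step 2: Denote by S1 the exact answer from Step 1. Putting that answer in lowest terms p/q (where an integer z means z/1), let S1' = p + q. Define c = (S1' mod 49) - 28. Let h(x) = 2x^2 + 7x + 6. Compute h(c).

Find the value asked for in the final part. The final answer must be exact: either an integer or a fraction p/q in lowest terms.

Step 1: total draws C(11,5) = 462; complement C(5,5) = 1; favorable 462 - 1 = 461; P = 461/462; answer 461/462
Step 2: S1 = 461/462; threaded value p + q = 923; c = 13; 2*(13)^2 + 7*(13)^1 + 6 = (338) + (91) + (6) = 435; answer 435

435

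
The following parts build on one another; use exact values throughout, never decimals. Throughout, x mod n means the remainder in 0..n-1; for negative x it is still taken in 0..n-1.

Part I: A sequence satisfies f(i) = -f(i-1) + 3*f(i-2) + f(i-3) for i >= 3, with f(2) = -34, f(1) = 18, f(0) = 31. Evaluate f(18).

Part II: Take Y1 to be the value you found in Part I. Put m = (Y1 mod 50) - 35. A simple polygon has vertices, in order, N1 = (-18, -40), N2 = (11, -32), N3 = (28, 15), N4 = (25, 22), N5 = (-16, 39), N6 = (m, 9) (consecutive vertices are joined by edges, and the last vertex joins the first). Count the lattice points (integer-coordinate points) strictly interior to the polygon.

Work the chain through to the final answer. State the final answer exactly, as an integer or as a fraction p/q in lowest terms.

Part I: f(3) = -1*(-34) + 3*(18) + 1*(31) = 119; iterating: f(3)=119, f(4)=-203, f(5)=526, f(6)=-1016, f(7)=2391, f(8)=-4913, f(9)=11070, f(10)=-23418, f(11)=51715, f(12)=-110899, f(13)=242626, f(14)=-523608, f(15)=1140587, f(16)=-2468785, f(17)=5366938, f(18)=-11632706; answer -11632706
Part II: Y1 = -11632706; m = 9; cross terms: (-18*-32 - 11*-40)=1016, (11*15 - 28*-32)=1061, (28*22 - 25*15)=241, (25*39 - -16*22)=1327, (-16*9 - 9*39)=-495, (9*-40 - -18*9)=-198; twice the area = |2952| = 2952; area = 1476; boundary points = 1 + 1 + 1 + 1 + 5 + 1 = 10; strictly interior points = area - boundary/2 + 1 = 1472; answer 1472

1472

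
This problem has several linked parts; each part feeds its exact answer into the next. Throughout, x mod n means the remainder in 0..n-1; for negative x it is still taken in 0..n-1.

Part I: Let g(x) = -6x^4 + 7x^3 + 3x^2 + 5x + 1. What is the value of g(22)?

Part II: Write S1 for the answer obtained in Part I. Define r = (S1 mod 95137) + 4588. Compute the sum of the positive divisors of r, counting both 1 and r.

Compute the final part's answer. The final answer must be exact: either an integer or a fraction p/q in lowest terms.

7070

Part I: -6*(22)^4 + 7*(22)^3 + 3*(22)^2 + 5*(22)^1 + 1 = (-1405536) + (74536) + (1452) + (110) + (1) = -1329437; answer -1329437
Part II: S1 = -1329437; r = 7069; 7069 is prime, so its only divisors are 1 and 7069; sigma = 1 + 7069 = 7070; answer 7070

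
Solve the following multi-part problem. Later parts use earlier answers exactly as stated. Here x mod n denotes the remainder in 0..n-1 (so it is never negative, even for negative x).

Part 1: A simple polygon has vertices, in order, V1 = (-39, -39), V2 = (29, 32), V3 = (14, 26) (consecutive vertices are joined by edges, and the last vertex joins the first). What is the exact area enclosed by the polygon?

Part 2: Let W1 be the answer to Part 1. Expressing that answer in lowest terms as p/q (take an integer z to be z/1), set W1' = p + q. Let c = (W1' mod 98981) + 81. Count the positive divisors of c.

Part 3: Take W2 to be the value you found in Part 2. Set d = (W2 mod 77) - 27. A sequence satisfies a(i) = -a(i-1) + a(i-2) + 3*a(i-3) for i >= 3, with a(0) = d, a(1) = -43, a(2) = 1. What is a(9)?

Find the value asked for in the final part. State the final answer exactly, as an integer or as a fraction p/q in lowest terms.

Part 1: cross terms: (-39*32 - 29*-39)=-117, (29*26 - 14*32)=306, (14*-39 - -39*26)=468; twice the area = |657| = 657; area = 657/2; answer 657/2
Part 2: W1 = 657/2; threaded value p + q = 659; c = 740; 740 = 2^2 * 5 * 37; number of divisors = (2+1) * (1+1) * (1+1) = 12; answer 12
Part 3: W2 = 12; d = -15; a(3) = -1*(1) + 1*(-43) + 3*(-15) = -89; iterating: a(3)=-89, a(4)=-39, a(5)=-47, a(6)=-259, a(7)=95, a(8)=-495, a(9)=-187; answer -187

-187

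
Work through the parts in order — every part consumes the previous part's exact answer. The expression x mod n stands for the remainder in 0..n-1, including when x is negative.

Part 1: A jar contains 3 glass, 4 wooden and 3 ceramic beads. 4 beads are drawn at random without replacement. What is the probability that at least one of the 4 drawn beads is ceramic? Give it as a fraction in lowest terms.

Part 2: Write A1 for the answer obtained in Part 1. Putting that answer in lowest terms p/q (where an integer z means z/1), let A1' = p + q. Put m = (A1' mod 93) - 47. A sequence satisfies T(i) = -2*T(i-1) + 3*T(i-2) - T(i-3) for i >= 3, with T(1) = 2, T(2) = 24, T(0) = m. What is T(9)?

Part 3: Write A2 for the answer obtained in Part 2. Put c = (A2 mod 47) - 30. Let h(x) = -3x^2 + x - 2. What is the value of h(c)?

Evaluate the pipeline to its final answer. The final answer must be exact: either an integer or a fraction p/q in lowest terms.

-786

Part 1: total draws C(10,4) = 210; complement C(7,4) = 35; favorable 210 - 35 = 175; P = 5/6; answer 5/6
Part 2: A1 = 5/6; threaded value p + q = 11; m = -36; T(3) = -2*(24) + 3*(2) - 1*(-36) = -6; iterating: T(3)=-6, T(4)=82, T(5)=-206, T(6)=664, T(7)=-2028, T(8)=6254, T(9)=-19256; answer -19256
Part 3: A2 = -19256; c = -16; -3*(-16)^2 + 1*(-16)^1 - 2 = (-768) + (-16) + (-2) = -786; answer -786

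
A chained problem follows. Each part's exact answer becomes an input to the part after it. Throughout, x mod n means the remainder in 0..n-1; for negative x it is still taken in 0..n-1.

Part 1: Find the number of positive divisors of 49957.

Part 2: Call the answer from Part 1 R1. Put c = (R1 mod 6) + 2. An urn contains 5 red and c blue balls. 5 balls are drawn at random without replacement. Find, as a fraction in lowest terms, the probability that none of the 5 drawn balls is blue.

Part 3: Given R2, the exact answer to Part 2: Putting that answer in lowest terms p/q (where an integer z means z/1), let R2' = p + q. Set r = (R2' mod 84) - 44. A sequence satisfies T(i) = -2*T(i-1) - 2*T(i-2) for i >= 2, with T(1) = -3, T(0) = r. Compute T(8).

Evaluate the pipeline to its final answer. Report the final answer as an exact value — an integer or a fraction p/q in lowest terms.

Part 1: 49957 is prime, so its only divisors are 1 and 49957; count = 2; answer 2
Part 2: R1 = 2; c = 4; total draws C(9,5) = 126; favorable C(5,5) = 1; P = 1/126; answer 1/126
Part 3: R2 = 1/126; threaded value p + q = 127; r = -1; T(2) = -2*(-3) - 2*(-1) = 8; iterating: T(2)=8, T(3)=-10, T(4)=4, T(5)=12, T(6)=-32, T(7)=40, T(8)=-16; answer -16

-16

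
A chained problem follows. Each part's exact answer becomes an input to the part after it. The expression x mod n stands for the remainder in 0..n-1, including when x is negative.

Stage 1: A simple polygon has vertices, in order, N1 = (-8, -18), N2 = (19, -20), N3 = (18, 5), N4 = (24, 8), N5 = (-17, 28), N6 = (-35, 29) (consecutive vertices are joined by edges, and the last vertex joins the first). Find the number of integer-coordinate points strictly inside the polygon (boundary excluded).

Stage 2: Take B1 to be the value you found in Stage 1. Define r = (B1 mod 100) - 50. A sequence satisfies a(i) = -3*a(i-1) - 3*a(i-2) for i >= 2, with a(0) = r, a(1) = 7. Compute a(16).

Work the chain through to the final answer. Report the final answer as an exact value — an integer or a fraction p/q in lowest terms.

Stage 1: cross terms: (-8*-20 - 19*-18)=502, (19*5 - 18*-20)=455, (18*8 - 24*5)=24, (24*28 - -17*8)=808, (-17*29 - -35*28)=487, (-35*-18 - -8*29)=862; twice the area = |3138| = 3138; area = 1569; boundary points = 1 + 1 + 3 + 1 + 1 + 1 = 8; strictly interior points = area - boundary/2 + 1 = 1566; answer 1566
Stage 2: B1 = 1566; r = 16; a(2) = -3*(7) - 3*(16) = -69; iterating: a(2)=-69, a(3)=186, a(4)=-351, a(5)=495, a(6)=-432, a(7)=-189, a(8)=1863, a(9)=-5022, a(10)=9477, a(11)=-13365, a(12)=11664, a(13)=5103, a(14)=-50301, a(15)=135594, a(16)=-255879; answer -255879

-255879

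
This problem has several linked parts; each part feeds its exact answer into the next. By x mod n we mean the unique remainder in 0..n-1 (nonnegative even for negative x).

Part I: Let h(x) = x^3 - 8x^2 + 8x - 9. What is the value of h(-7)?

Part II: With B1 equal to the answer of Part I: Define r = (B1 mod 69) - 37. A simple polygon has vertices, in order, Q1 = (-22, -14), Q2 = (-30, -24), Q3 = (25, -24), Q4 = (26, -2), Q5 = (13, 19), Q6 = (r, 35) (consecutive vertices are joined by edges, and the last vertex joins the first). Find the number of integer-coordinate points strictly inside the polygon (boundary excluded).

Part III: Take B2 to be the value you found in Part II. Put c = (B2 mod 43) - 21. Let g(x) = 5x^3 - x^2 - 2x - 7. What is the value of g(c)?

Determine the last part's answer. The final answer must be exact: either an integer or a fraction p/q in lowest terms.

Part I: 1*(-7)^3 - 8*(-7)^2 + 8*(-7)^1 - 9 = (-343) + (-392) + (-56) + (-9) = -800; answer -800
Part II: B1 = -800; r = -9; cross terms: (-22*-24 - -30*-14)=108, (-30*-24 - 25*-24)=1320, (25*-2 - 26*-24)=574, (26*19 - 13*-2)=520, (13*35 - -9*19)=626, (-9*-14 - -22*35)=896; twice the area = |4044| = 4044; area = 2022; boundary points = 2 + 55 + 1 + 1 + 2 + 1 = 62; strictly interior points = area - boundary/2 + 1 = 1992; answer 1992
Part III: B2 = 1992; c = -7; 5*(-7)^3 - 1*(-7)^2 - 2*(-7)^1 - 7 = (-1715) + (-49) + (14) + (-7) = -1757; answer -1757

-1757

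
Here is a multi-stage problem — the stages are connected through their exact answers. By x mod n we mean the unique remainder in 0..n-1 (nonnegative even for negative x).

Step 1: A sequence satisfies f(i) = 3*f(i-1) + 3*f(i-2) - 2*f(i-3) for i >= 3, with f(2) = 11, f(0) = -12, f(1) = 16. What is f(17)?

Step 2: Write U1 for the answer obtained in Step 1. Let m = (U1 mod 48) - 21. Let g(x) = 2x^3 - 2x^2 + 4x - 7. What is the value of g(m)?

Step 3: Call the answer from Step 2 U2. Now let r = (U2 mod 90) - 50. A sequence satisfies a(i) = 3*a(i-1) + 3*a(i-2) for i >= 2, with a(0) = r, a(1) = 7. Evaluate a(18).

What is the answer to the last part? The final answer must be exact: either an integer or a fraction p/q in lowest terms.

207343851597

Step 1: f(3) = 3*(11) + 3*(16) - 2*(-12) = 105; iterating: f(3)=105, f(4)=316, f(5)=1241, f(6)=4461, f(7)=16474, f(8)=60323, f(9)=221469, f(10)=812428, f(11)=2981045, f(12)=10937481, f(13)=40130722, f(14)=147242519, f(15)=540244761, f(16)=1982200396, f(17)=7272850433; answer 7272850433
Step 2: U1 = 7272850433; m = -4; 2*(-4)^3 - 2*(-4)^2 + 4*(-4)^1 - 7 = (-128) + (-32) + (-16) + (-7) = -183; answer -183
Step 3: U2 = -183; r = 37; a(2) = 3*(7) + 3*(37) = 132; iterating: a(2)=132, a(3)=417, a(4)=1647, a(5)=6192, a(6)=23517, a(7)=89127, a(8)=337932, a(9)=1281177, a(10)=4857327, a(11)=18415512, a(12)=69818517, a(13)=264702087, a(14)=1003561812, a(15)=3804791697, a(16)=14425060527, a(17)=54689556672, a(18)=207343851597; answer 207343851597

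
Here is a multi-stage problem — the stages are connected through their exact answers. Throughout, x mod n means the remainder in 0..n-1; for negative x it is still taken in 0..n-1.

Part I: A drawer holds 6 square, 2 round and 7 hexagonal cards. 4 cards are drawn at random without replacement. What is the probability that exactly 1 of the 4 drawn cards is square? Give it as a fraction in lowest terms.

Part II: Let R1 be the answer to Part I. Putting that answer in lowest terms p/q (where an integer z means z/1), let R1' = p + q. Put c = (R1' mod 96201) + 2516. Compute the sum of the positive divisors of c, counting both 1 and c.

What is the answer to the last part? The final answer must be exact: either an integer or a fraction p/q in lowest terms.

Part I: total draws C(15,4) = 1365; favorable C(6,1)*C(9,3) = 504; P = 24/65; answer 24/65
Part II: R1 = 24/65; threaded value p + q = 89; c = 2605; 2605 = 5 * 521; sigma = (1 + 5) * (1 + 521) = 6 * 522 = 3132; answer 3132

3132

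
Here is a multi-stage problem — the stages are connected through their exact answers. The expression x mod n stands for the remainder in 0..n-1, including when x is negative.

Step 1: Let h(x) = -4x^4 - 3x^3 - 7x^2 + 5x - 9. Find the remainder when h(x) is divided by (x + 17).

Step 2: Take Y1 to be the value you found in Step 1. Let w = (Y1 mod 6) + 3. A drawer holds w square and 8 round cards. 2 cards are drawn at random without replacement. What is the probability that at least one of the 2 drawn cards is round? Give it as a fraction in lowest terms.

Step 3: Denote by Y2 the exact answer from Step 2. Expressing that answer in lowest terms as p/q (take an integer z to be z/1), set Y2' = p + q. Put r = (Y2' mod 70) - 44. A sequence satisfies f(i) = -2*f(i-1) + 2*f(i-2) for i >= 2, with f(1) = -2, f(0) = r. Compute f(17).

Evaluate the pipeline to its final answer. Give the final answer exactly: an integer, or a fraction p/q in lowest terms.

23739904

Step 1: remainder = value at the root: -4*(-17)^4 - 3*(-17)^3 - 7*(-17)^2 + 5*(-17)^1 - 9 = (-334084) + (14739) + (-2023) + (-85) + (-9) = -321462; answer -321462
Step 2: Y1 = -321462; w = 3; total draws C(11,2) = 55; complement C(3,2) = 3; favorable 55 - 3 = 52; P = 52/55; answer 52/55
Step 3: Y2 = 52/55; threaded value p + q = 107; r = -7; f(2) = -2*(-2) + 2*(-7) = -10; iterating: f(2)=-10, f(3)=16, f(4)=-52, f(5)=136, f(6)=-376, f(7)=1024, f(8)=-2800, f(9)=7648, f(10)=-20896, f(11)=57088, f(12)=-155968, f(13)=426112, f(14)=-1164160, f(15)=3180544, f(16)=-8689408, f(17)=23739904; answer 23739904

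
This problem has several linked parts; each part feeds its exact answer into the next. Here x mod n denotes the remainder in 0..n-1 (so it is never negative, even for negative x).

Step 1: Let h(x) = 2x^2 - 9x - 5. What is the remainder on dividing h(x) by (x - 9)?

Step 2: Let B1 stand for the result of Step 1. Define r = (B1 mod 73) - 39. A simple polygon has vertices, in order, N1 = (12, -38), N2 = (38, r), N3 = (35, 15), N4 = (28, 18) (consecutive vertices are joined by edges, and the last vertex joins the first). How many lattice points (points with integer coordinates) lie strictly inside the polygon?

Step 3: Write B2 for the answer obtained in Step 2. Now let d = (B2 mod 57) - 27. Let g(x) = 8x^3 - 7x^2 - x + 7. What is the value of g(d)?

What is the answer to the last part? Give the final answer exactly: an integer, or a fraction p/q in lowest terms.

-83

Step 1: remainder = value at the root: 2*(9)^2 - 9*(9)^1 - 5 = (162) + (-81) + (-5) = 76; answer 76
Step 2: B1 = 76; r = -36; cross terms: (12*-36 - 38*-38)=1012, (38*15 - 35*-36)=1830, (35*18 - 28*15)=210, (28*-38 - 12*18)=-1280; twice the area = |1772| = 1772; area = 886; boundary points = 2 + 3 + 1 + 8 = 14; strictly interior points = area - boundary/2 + 1 = 880; answer 880
Step 3: B2 = 880; d = -2; 8*(-2)^3 - 7*(-2)^2 - 1*(-2)^1 + 7 = (-64) + (-28) + (2) + (7) = -83; answer -83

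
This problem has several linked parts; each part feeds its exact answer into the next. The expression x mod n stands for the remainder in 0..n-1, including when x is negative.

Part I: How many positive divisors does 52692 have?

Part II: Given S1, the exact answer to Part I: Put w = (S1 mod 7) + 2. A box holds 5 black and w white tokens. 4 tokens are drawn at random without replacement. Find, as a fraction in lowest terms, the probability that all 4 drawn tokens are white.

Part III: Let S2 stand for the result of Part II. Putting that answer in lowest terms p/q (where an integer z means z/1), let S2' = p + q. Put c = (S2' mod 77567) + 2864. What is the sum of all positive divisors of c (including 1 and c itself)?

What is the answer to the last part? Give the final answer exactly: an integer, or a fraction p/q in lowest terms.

Part I: 52692 = 2^2 * 3 * 4391; number of divisors = (2+1) * (1+1) * (1+1) = 12; answer 12
Part II: S1 = 12; w = 7; total draws C(12,4) = 495; favorable C(7,4) = 35; P = 7/99; answer 7/99
Part III: S2 = 7/99; threaded value p + q = 106; c = 2970; 2970 = 2 * 3^3 * 5 * 11; sigma = (1 + 2) * (1 + 3 + 9 + 27) * (1 + 5) * (1 + 11) = 3 * 40 * 6 * 12 = 8640; answer 8640

8640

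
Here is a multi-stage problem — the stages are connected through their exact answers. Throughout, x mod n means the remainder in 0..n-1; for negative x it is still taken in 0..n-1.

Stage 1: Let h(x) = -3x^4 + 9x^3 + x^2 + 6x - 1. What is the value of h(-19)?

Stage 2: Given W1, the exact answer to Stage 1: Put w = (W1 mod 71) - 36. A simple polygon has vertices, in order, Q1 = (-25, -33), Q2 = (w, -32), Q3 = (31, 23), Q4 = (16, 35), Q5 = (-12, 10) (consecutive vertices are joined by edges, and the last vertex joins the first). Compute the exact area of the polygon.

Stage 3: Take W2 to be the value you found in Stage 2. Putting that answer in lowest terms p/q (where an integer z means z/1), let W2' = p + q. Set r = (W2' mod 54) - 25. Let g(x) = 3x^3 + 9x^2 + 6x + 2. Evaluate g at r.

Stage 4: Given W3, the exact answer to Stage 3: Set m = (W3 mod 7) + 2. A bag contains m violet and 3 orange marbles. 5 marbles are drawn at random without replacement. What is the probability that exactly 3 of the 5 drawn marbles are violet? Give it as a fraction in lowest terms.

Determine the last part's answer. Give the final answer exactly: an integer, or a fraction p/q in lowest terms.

Stage 1: -3*(-19)^4 + 9*(-19)^3 + 1*(-19)^2 + 6*(-19)^1 - 1 = (-390963) + (-61731) + (361) + (-114) + (-1) = -452448; answer -452448
Stage 2: W1 = -452448; w = -1; cross terms: (-25*-32 - -1*-33)=767, (-1*23 - 31*-32)=969, (31*35 - 16*23)=717, (16*10 - -12*35)=580, (-12*-33 - -25*10)=646; twice the area = |3679| = 3679; area = 3679/2; answer 3679/2
Stage 3: W2 = 3679/2; threaded value p + q = 3681; r = -16; 3*(-16)^3 + 9*(-16)^2 + 6*(-16)^1 + 2 = (-12288) + (2304) + (-96) + (2) = -10078; answer -10078
Stage 4: W3 = -10078; m = 4; total draws C(7,5) = 21; favorable C(4,3)*C(3,2) = 12; P = 4/7; answer 4/7

4/7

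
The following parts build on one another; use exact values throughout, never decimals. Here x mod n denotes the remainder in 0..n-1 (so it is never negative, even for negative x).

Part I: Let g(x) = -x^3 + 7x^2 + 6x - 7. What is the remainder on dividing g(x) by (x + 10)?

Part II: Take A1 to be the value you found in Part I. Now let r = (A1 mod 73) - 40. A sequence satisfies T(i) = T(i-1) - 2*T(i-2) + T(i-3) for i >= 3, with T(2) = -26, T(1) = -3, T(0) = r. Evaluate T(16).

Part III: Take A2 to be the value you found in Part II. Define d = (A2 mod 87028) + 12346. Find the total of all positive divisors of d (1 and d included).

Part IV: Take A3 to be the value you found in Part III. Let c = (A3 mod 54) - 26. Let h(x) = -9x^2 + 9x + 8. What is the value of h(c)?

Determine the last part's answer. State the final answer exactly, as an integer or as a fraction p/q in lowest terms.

Part I: remainder = value at the root: -1*(-10)^3 + 7*(-10)^2 + 6*(-10)^1 - 7 = (1000) + (700) + (-60) + (-7) = 1633; answer 1633
Part II: A1 = 1633; r = -13; T(3) = 1*(-26) - 2*(-3) + 1*(-13) = -33; iterating: T(3)=-33, T(4)=16, T(5)=56, T(6)=-9, T(7)=-105, T(8)=-31, T(9)=170, T(10)=127, T(11)=-244, T(12)=-328, T(13)=287, T(14)=699, T(15)=-203, T(16)=-1314; answer -1314
Part III: A2 = -1314; d = 98060; 98060 = 2^2 * 5 * 4903; sigma = (1 + 2 + 4) * (1 + 5) * (1 + 4903) = 7 * 6 * 4904 = 205968; answer 205968
Part IV: A3 = 205968; c = -14; -9*(-14)^2 + 9*(-14)^1 + 8 = (-1764) + (-126) + (8) = -1882; answer -1882

-1882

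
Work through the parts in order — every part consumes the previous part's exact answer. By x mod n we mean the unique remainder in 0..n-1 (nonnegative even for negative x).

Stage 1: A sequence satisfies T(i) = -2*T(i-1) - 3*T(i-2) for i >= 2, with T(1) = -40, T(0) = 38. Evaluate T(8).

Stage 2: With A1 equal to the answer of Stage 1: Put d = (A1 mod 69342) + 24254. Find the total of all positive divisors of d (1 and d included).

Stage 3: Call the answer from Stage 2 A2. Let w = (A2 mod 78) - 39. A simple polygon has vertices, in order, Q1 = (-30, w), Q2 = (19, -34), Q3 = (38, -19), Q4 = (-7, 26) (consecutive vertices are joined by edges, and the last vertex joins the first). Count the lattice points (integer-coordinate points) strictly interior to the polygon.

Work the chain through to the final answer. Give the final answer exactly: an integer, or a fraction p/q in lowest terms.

Stage 1: T(2) = -2*(-40) - 3*(38) = -34; iterating: T(2)=-34, T(3)=188, T(4)=-274, T(5)=-16, T(6)=854, T(7)=-1660, T(8)=758; answer 758
Stage 2: A1 = 758; d = 25012; 25012 = 2^2 * 13^2 * 37; sigma = (1 + 2 + 4) * (1 + 13 + 169) * (1 + 37) = 7 * 183 * 38 = 48678; answer 48678
Stage 3: A2 = 48678; w = -33; cross terms: (-30*-34 - 19*-33)=1647, (19*-19 - 38*-34)=931, (38*26 - -7*-19)=855, (-7*-33 - -30*26)=1011; twice the area = |4444| = 4444; area = 2222; boundary points = 1 + 1 + 45 + 1 = 48; strictly interior points = area - boundary/2 + 1 = 2199; answer 2199

2199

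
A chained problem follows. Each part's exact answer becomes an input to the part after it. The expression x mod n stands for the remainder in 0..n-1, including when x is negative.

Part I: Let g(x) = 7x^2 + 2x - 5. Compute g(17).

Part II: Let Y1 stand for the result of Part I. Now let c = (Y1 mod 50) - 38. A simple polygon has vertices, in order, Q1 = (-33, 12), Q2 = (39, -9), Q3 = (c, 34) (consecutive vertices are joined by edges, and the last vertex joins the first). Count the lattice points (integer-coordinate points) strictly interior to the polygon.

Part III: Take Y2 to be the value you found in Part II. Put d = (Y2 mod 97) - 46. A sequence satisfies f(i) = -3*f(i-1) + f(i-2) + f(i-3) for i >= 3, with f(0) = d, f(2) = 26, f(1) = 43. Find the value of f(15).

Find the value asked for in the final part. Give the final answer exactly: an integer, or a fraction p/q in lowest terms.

-23410687

Part I: 7*(17)^2 + 2*(17)^1 - 5 = (2023) + (34) + (-5) = 2052; answer 2052
Part II: Y1 = 2052; c = -36; cross terms: (-33*-9 - 39*12)=-171, (39*34 - -36*-9)=1002, (-36*12 - -33*34)=690; twice the area = |1521| = 1521; area = 1521/2; boundary points = 3 + 1 + 1 = 5; strictly interior points = area - boundary/2 + 1 = 759; answer 759
Part III: Y2 = 759; d = 34; f(3) = -3*(26) + 1*(43) + 1*(34) = -1; iterating: f(3)=-1, f(4)=72, f(5)=-191, f(6)=644, f(7)=-2051, f(8)=6606, f(9)=-21225, f(10)=68230, f(11)=-219309, f(12)=704932, f(13)=-2265875, f(14)=7283248, f(15)=-23410687; answer -23410687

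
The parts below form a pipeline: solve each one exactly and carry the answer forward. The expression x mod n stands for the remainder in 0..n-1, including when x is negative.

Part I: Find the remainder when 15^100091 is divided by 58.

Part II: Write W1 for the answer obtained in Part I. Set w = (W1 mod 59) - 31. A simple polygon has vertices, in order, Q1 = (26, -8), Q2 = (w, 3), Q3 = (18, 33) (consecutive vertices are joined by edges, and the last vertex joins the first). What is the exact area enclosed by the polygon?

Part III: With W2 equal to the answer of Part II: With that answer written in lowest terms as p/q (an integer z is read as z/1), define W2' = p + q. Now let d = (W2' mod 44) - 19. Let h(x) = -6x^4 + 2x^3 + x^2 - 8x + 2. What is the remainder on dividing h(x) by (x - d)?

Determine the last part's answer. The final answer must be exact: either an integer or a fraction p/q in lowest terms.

Part I: squarings mod 58: 15^1=15, 15^2=51, 15^4=49, 15^8=23, 15^16=7, 15^32=49, 15^64=23, 15^128=7, 15^256=49, 15^512=23, 15^1024=7, 15^2048=49, 15^4096=23, 15^8192=7, 15^16384=49, 15^32768=23, 15^65536=7; 15^100091 = 15^1 * 15^2 * 15^8 * 15^16 * 15^32 * 15^64 * 15^128 * 15^512 * 15^1024 * 15^32768 * 15^65536 = 19 (mod 58); answer 19
Part II: W1 = 19; w = -12; cross terms: (26*3 - -12*-8)=-18, (-12*33 - 18*3)=-450, (18*-8 - 26*33)=-1002; twice the area = |-1470| = 1470; area = 735; answer 735
Part III: W2 = 735; threaded value p + q = 736; d = 13; remainder = value at the root: -6*(13)^4 + 2*(13)^3 + 1*(13)^2 - 8*(13)^1 + 2 = (-171366) + (4394) + (169) + (-104) + (2) = -166905; answer -166905

-166905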